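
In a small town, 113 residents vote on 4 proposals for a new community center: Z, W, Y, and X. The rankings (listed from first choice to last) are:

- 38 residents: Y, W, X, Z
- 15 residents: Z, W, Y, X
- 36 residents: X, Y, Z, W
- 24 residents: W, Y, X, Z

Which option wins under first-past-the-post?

First-place votes: Z 15, W 24, Y 38, X 36.
Y has the most first-place votes.

Y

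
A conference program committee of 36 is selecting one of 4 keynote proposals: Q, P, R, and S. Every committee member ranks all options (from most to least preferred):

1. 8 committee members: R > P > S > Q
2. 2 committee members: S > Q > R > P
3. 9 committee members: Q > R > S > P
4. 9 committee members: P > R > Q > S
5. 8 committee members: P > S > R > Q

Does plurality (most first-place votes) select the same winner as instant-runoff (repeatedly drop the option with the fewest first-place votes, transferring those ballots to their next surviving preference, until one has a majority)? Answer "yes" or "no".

yes

Plurality — first-place votes: Q 9, P 17, R 8, S 2. Winner: P.
Instant-runoff — R1 Q 9, P 17, R 8, S 2 (S out); R2 Q 11, P 17, R 8 (R out); R3 Q 11, P 25 (P winner). Winner: P.
The two methods agree.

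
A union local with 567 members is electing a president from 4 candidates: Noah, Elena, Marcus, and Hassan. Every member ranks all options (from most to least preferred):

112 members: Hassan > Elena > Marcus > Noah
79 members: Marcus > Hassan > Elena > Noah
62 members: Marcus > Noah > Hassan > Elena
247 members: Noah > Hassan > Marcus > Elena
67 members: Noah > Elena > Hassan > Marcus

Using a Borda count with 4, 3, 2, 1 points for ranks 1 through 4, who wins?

Noah: 112·1 + 79·1 + 62·3 + 247·4 + 67·4 = 1633
Elena: 112·3 + 79·2 + 62·1 + 247·1 + 67·3 = 1004
Marcus: 112·2 + 79·4 + 62·4 + 247·2 + 67·1 = 1349
Hassan: 112·4 + 79·3 + 62·2 + 247·3 + 67·2 = 1684
Hassan has the highest Borda score (1684).

Hassan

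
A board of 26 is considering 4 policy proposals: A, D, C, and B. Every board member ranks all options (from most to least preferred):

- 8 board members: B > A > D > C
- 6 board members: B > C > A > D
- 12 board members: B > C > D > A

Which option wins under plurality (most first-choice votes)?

B

First-place votes: A 0, D 0, C 0, B 26.
B has the most first-place votes.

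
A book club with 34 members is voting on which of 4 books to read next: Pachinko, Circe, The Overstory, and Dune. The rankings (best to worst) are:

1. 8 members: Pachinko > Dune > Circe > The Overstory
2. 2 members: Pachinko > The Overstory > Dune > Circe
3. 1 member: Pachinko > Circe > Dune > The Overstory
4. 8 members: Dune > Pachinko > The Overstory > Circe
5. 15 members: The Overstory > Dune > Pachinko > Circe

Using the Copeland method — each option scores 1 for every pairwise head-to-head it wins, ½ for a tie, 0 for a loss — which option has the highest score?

Pachinko: beats Circe and The Overstory; loses to Dune → score 2.
Circe: loses to Pachinko, The Overstory, and Dune → score 0.
The Overstory: beats Circe; ties Dune; loses to Pachinko → score 1.5.
Dune: beats Pachinko and Circe; ties The Overstory → score 2.5.
Dune has the best pairwise record.

Dune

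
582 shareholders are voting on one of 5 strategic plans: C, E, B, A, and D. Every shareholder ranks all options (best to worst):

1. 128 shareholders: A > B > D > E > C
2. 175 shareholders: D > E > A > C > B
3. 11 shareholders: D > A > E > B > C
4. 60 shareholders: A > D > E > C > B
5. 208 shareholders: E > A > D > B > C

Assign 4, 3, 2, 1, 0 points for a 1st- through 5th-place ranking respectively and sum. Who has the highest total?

C: 128·0 + 175·1 + 11·0 + 60·1 + 208·0 = 235
E: 128·1 + 175·3 + 11·2 + 60·2 + 208·4 = 1627
B: 128·3 + 175·0 + 11·1 + 60·0 + 208·1 = 603
A: 128·4 + 175·2 + 11·3 + 60·4 + 208·3 = 1759
D: 128·2 + 175·4 + 11·4 + 60·3 + 208·2 = 1596
A has the highest Borda score (1759).

A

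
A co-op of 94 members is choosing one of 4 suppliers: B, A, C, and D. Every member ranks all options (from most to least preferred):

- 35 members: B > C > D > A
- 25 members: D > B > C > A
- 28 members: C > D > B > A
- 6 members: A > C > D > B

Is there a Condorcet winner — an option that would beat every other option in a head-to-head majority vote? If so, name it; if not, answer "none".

Checking pairwise contests:
D beats B 59–35.
B beats A 88–6.
B beats C 60–34.
C beats D 69–25.
Every option loses at least one head-to-head, so there is no Condorcet winner.

none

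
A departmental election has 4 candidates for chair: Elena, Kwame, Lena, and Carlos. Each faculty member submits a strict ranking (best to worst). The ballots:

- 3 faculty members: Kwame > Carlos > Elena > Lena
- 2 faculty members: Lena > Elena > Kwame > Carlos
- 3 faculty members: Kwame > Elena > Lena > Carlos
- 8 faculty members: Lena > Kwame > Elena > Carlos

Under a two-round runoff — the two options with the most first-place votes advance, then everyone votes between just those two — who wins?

Lena

Round 1 first-place votes: Elena 0, Kwame 6, Lena 10, Carlos 0.
Lena and Kwame advance.
Runoff: Lena is preferred to Kwame by 10 voters; Kwame by 6.
Lena wins the runoff.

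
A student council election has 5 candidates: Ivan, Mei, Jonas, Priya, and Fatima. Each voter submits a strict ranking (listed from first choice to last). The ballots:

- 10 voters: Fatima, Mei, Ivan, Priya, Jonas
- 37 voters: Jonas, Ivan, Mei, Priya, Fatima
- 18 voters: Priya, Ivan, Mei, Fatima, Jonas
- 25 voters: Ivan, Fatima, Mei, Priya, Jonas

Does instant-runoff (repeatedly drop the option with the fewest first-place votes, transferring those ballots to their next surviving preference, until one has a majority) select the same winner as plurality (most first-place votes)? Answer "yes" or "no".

Instant-runoff — R1 Ivan 25, Mei 0, Jonas 37, Priya 18, Fatima 10 (Mei out); R2 Ivan 25, Jonas 37, Priya 18, Fatima 10 (Fatima out); R3 Ivan 35, Jonas 37, Priya 18 (Priya out); R4 Ivan 53, Jonas 37 (Ivan winner). Winner: Ivan.
Plurality — first-place votes: Ivan 25, Mei 0, Jonas 37, Priya 18, Fatima 10. Winner: Jonas.
The two methods disagree.

no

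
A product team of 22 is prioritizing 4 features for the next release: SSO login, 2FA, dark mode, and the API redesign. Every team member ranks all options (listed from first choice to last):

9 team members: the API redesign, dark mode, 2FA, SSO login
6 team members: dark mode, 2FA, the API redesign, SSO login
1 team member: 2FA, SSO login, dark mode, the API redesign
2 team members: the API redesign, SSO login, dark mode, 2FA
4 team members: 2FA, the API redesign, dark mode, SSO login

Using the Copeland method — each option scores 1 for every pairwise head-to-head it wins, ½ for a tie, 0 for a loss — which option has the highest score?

SSO login: loses to 2FA, dark mode, and the API redesign → score 0.
2FA: beats SSO login; ties the API redesign; loses to dark mode → score 1.5.
dark mode: beats SSO login and 2FA; loses to the API redesign → score 2.
the API redesign: beats SSO login and dark mode; ties 2FA → score 2.5.
the API redesign has the best pairwise record.

the API redesign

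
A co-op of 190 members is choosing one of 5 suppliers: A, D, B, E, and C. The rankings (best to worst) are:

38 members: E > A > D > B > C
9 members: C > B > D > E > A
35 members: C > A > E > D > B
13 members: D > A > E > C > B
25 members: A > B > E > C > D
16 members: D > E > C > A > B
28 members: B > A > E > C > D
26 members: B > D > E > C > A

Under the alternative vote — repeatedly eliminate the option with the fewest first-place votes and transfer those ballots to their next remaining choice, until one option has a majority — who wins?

E

Round 1: A 25, D 29, B 54, E 38, C 44. Eliminate A.
Round 2: D 29, B 79, E 38, C 44. Eliminate D.
Round 3: B 79, E 67, C 44. Eliminate C.
Round 4: B 88, E 102. E has a majority.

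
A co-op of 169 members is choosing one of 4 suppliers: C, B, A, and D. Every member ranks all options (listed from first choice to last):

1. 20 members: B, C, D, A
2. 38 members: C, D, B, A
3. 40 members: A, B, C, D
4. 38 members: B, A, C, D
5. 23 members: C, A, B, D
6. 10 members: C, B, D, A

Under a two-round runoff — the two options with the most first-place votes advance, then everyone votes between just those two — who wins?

Round 1 first-place votes: C 71, B 58, A 40, D 0.
C and B advance.
Runoff: C is preferred to B by 71 voters; B by 98.
B wins the runoff.

B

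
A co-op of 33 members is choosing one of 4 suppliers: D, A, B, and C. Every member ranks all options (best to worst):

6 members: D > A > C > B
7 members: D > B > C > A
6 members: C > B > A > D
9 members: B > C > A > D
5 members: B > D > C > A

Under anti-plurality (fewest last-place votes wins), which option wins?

Last-place votes: D 15, A 12, B 6, C 0.
C is ranked last by the fewest voters, so C wins.

C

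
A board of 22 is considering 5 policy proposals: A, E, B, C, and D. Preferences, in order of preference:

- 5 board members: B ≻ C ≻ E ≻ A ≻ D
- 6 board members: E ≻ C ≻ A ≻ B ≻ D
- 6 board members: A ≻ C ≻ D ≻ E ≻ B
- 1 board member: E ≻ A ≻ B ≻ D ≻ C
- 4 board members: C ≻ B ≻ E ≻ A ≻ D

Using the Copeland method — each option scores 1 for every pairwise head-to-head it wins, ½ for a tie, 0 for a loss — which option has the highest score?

C

A: beats B and D; loses to E and C → score 2.
E: beats A, B, and D; loses to C → score 3.
B: beats D; loses to A, E, and C → score 1.
C: beats A, E, B, and D → score 4.
D: loses to A, E, B, and C → score 0.
C has the best pairwise record.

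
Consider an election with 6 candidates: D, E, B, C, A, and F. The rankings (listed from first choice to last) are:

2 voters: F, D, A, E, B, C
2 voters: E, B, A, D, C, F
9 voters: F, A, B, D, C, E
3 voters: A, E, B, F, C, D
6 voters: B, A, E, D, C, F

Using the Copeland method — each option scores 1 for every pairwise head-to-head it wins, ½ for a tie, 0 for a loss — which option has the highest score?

A

D: beats C; ties E; loses to B, A, and F → score 1.5.
E: beats C; ties D and F; loses to B and A → score 2.
B: beats D, E, and C; ties F; loses to A → score 3.5.
C: loses to D, E, B, A, and F → score 0.
A: beats D, E, B, and C; ties F → score 4.5.
F: beats D and C; ties E, B, and A → score 3.5.
A has the best pairwise record.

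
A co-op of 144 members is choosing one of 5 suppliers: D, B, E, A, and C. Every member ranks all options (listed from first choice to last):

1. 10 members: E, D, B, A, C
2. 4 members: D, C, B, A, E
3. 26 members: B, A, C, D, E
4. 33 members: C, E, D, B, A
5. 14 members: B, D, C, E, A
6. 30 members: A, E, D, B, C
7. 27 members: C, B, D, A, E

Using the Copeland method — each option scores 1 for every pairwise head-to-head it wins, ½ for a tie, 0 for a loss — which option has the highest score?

C

D: beats B and A; loses to E and C → score 2.
B: beats A and C; loses to D and E → score 2.
E: beats D and B; loses to A and C → score 2.
A: beats E; loses to D, B, and C → score 1.
C: beats D, E, and A; loses to B → score 3.
C has the best pairwise record.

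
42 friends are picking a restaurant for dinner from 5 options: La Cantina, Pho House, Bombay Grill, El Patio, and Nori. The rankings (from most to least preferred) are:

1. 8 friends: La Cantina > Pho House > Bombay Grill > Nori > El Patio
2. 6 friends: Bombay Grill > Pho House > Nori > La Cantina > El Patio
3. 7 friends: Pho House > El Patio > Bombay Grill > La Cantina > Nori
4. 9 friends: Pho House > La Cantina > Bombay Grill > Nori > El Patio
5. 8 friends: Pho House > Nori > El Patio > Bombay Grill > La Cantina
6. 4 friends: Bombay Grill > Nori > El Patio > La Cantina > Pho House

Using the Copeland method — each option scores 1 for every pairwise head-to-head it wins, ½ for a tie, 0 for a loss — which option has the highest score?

La Cantina: beats El Patio and Nori; loses to Pho House and Bombay Grill → score 2.
Pho House: beats La Cantina, Bombay Grill, El Patio, and Nori → score 4.
Bombay Grill: beats La Cantina, El Patio, and Nori; loses to Pho House → score 3.
El Patio: loses to La Cantina, Pho House, Bombay Grill, and Nori → score 0.
Nori: beats El Patio; loses to La Cantina, Pho House, and Bombay Grill → score 1.
Pho House has the best pairwise record.

Pho House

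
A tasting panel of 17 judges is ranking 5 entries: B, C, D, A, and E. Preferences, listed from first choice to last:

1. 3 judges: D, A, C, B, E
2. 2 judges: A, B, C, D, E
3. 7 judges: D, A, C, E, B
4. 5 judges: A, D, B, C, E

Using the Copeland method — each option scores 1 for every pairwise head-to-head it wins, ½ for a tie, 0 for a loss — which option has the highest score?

B: beats E; loses to C, D, and A → score 1.
C: beats B and E; loses to D and A → score 2.
D: beats B, C, A, and E → score 4.
A: beats B, C, and E; loses to D → score 3.
E: loses to B, C, D, and A → score 0.
D has the best pairwise record.

D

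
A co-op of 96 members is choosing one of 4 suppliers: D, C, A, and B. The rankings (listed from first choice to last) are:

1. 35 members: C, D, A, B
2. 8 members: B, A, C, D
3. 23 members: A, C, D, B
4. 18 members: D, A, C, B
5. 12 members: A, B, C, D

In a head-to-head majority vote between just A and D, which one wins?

Voters preferring A to D: 43; preferring D to A: 53.
D wins the head-to-head.

D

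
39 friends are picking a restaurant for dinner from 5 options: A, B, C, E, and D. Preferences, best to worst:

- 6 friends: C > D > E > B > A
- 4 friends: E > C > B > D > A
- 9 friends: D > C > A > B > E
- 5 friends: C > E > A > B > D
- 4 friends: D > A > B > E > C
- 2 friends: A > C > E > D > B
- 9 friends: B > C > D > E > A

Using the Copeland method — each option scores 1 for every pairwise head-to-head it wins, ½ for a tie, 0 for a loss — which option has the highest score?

C

A: beats B; loses to C, E, and D → score 1.
B: beats E; loses to A, C, and D → score 1.
C: beats A, B, E, and D → score 4.
E: beats A; loses to B, C, and D → score 1.
D: beats A, B, and E; loses to C → score 3.
C has the best pairwise record.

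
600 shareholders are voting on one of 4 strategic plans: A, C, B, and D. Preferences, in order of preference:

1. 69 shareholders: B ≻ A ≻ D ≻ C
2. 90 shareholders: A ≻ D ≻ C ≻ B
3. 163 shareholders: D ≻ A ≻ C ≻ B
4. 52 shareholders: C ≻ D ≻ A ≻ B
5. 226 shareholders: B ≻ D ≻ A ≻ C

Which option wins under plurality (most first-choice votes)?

First-place votes: A 90, C 52, B 295, D 163.
B has the most first-place votes.

B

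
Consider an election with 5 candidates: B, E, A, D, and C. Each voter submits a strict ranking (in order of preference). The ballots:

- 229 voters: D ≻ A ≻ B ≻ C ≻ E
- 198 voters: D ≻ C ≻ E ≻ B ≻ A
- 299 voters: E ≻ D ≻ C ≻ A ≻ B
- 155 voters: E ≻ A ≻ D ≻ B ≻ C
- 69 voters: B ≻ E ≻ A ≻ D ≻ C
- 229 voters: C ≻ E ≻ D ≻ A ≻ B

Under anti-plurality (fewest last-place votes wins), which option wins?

D

Last-place votes: B 528, E 229, A 198, D 0, C 224.
D is ranked last by the fewest voters, so D wins.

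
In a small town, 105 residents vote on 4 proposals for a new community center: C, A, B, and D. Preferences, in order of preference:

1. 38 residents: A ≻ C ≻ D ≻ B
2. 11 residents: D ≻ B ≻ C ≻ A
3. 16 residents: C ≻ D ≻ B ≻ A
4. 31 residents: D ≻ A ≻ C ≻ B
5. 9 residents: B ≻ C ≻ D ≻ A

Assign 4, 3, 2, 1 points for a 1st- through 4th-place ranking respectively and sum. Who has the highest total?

D

C: 38·3 + 11·2 + 16·4 + 31·2 + 9·3 = 289
A: 38·4 + 11·1 + 16·1 + 31·3 + 9·1 = 281
B: 38·1 + 11·3 + 16·2 + 31·1 + 9·4 = 170
D: 38·2 + 11·4 + 16·3 + 31·4 + 9·2 = 310
D has the highest Borda score (310).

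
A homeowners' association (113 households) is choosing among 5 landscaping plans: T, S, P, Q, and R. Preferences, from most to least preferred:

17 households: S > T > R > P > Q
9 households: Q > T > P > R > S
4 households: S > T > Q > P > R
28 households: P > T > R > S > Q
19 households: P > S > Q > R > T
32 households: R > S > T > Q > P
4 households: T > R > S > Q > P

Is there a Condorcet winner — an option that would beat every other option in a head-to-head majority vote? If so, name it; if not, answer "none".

none

Checking pairwise contests:
S beats T 72–41.
R beats S 73–40.
T beats P 66–47.
T beats Q 85–28.
T beats R 62–51.
Every option loses at least one head-to-head, so there is no Condorcet winner.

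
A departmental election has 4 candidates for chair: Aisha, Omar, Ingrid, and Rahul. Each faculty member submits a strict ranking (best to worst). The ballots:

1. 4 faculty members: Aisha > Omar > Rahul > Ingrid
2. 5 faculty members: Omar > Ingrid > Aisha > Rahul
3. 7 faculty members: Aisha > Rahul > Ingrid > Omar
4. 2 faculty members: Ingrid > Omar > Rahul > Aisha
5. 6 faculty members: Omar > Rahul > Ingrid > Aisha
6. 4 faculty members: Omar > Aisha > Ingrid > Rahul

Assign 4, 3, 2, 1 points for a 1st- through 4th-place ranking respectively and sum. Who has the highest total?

Aisha: 4·4 + 5·2 + 7·4 + 2·1 + 6·1 + 4·3 = 74
Omar: 4·3 + 5·4 + 7·1 + 2·3 + 6·4 + 4·4 = 85
Ingrid: 4·1 + 5·3 + 7·2 + 2·4 + 6·2 + 4·2 = 61
Rahul: 4·2 + 5·1 + 7·3 + 2·2 + 6·3 + 4·1 = 60
Omar has the highest Borda score (85).

Omar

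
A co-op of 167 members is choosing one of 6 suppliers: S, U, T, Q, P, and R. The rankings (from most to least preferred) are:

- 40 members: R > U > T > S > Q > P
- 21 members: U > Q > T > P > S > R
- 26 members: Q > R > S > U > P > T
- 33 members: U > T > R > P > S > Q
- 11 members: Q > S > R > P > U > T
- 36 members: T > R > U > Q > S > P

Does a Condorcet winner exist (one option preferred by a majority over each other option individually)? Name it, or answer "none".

Checking pairwise contests:
U beats S 130–37.
R beats U 113–54.
U beats T 131–36.
U beats Q 130–37.
S beats P 113–54.
T beats R 90–77.
Every option loses at least one head-to-head, so there is no Condorcet winner.

none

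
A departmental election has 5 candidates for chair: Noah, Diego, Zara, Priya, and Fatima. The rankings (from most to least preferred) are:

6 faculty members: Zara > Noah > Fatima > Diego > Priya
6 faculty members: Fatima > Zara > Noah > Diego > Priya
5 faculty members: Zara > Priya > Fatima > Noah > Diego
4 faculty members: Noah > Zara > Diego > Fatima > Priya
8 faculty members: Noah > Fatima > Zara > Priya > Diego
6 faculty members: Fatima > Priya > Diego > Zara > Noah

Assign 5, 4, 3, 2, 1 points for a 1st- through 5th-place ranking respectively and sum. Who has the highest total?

Noah: 6·4 + 6·3 + 5·2 + 4·5 + 8·5 + 6·1 = 118
Diego: 6·2 + 6·2 + 5·1 + 4·3 + 8·1 + 6·3 = 67
Zara: 6·5 + 6·4 + 5·5 + 4·4 + 8·3 + 6·2 = 131
Priya: 6·1 + 6·1 + 5·4 + 4·1 + 8·2 + 6·4 = 76
Fatima: 6·3 + 6·5 + 5·3 + 4·2 + 8·4 + 6·5 = 133
Fatima has the highest Borda score (133).

Fatima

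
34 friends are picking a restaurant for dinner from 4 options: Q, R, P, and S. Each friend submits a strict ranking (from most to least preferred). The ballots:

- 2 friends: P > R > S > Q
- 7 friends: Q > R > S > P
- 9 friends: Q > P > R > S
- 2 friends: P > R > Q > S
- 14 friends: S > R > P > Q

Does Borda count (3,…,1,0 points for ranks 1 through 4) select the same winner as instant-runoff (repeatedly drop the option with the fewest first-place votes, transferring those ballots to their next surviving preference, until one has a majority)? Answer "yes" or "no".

Borda — scores: Q 50, R 59, P 44, S 51. Winner: R.
Instant-runoff — R1 Q 16, R 0, P 4, S 14 (R out); R2 Q 16, P 4, S 14 (P out); R3 Q 18, S 16 (Q winner). Winner: Q.
The two methods disagree.

no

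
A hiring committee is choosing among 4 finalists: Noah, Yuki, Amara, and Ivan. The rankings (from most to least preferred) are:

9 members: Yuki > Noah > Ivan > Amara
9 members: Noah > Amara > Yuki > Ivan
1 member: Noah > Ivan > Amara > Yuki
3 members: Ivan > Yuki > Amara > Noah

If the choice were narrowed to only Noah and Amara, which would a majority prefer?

Noah

Voters preferring Noah to Amara: 19; preferring Amara to Noah: 3.
Noah wins the head-to-head.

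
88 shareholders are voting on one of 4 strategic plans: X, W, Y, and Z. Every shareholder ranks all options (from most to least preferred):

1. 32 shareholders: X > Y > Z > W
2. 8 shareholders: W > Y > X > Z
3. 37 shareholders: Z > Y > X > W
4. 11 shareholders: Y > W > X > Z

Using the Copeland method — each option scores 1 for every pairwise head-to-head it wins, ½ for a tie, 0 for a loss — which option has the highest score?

X: beats W and Z; loses to Y → score 2.
W: loses to X, Y, and Z → score 0.
Y: beats X, W, and Z → score 3.
Z: beats W; loses to X and Y → score 1.
Y has the best pairwise record.

Y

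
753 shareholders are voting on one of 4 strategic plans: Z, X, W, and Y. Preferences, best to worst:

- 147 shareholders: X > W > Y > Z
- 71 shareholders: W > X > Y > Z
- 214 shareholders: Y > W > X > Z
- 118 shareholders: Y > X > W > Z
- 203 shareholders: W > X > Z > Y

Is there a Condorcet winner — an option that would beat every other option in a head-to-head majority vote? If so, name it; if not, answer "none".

W vs Z: 753–0 for W.
W vs X: 488–265 for W.
W vs Y: 421–332 for W.
W beats every other option head-to-head.

W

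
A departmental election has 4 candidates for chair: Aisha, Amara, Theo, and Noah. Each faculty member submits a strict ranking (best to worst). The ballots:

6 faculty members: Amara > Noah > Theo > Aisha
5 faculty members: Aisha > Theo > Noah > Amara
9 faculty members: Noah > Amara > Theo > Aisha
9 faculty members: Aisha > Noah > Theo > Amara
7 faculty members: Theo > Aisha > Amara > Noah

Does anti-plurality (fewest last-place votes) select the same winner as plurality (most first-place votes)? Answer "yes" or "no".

no

Anti-plurality — last-place votes: Aisha 15, Amara 14, Theo 0, Noah 7. Winner: Theo.
Plurality — first-place votes: Aisha 14, Amara 6, Theo 7, Noah 9. Winner: Aisha.
The two methods disagree.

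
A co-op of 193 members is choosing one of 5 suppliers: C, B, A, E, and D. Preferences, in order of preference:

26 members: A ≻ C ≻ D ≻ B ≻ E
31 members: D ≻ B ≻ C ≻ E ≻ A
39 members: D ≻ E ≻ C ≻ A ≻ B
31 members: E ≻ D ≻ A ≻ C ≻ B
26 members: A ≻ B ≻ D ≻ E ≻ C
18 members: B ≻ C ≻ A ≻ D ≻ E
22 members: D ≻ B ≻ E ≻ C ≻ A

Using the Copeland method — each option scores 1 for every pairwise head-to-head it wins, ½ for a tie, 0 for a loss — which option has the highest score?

C: beats A; loses to B, E, and D → score 1.
B: beats C and E; loses to A and D → score 2.
A: beats B; loses to C, E, and D → score 1.
E: beats C and A; loses to B and D → score 2.
D: beats C, B, A, and E → score 4.
D has the best pairwise record.

D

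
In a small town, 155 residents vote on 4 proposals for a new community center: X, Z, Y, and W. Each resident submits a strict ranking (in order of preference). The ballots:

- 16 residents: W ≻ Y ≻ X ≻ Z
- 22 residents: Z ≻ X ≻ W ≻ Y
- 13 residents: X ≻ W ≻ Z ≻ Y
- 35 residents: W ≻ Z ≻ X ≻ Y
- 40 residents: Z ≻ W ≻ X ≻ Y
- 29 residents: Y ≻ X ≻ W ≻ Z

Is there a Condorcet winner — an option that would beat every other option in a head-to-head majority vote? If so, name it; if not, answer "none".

W vs X: 91–64 for W.
W vs Z: 93–62 for W.
W vs Y: 126–29 for W.
W beats every other option head-to-head.

W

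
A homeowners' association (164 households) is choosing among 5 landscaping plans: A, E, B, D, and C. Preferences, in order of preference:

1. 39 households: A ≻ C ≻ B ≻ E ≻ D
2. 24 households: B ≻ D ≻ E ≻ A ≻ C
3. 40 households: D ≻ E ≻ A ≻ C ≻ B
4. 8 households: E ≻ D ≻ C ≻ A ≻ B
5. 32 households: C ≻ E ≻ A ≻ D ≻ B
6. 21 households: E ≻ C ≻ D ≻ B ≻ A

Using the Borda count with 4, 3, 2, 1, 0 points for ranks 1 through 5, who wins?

E

A: 39·4 + 24·1 + 40·2 + 8·1 + 32·2 + 21·0 = 332
E: 39·1 + 24·2 + 40·3 + 8·4 + 32·3 + 21·4 = 419
B: 39·2 + 24·4 + 40·0 + 8·0 + 32·0 + 21·1 = 195
D: 39·0 + 24·3 + 40·4 + 8·3 + 32·1 + 21·2 = 330
C: 39·3 + 24·0 + 40·1 + 8·2 + 32·4 + 21·3 = 364
E has the highest Borda score (419).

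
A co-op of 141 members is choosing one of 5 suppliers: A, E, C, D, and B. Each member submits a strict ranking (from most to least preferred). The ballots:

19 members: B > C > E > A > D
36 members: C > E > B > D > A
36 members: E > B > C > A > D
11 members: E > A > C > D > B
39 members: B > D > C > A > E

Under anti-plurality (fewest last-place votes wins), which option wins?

Last-place votes: A 36, E 39, C 0, D 55, B 11.
C is ranked last by the fewest voters, so C wins.

C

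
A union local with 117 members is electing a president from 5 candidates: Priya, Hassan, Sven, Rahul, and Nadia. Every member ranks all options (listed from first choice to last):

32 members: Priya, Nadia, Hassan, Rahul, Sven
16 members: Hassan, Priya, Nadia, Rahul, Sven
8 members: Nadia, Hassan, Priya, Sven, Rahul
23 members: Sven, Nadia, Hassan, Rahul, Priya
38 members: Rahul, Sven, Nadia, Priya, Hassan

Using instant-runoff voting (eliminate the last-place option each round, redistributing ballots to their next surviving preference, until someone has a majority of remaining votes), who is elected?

Hassan

Round 1: Priya 32, Hassan 16, Sven 23, Rahul 38, Nadia 8. Eliminate Nadia.
Round 2: Priya 32, Hassan 24, Sven 23, Rahul 38. Eliminate Sven.
Round 3: Priya 32, Hassan 47, Rahul 38. Eliminate Priya.
Round 4: Hassan 79, Rahul 38. Hassan has a majority.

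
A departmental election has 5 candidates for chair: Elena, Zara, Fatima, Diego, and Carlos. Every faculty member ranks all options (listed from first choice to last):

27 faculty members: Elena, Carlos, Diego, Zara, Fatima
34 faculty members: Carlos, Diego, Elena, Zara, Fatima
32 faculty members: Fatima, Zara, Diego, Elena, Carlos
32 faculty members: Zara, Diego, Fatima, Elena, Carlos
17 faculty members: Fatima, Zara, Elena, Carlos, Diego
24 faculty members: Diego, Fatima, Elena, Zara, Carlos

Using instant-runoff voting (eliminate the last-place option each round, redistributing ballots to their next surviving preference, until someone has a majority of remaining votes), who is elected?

Round 1: Elena 27, Zara 32, Fatima 49, Diego 24, Carlos 34. Eliminate Diego.
Round 2: Elena 27, Zara 32, Fatima 73, Carlos 34. Eliminate Elena.
Round 3: Zara 32, Fatima 73, Carlos 61. Eliminate Zara.
Round 4: Fatima 105, Carlos 61. Fatima has a majority.

Fatima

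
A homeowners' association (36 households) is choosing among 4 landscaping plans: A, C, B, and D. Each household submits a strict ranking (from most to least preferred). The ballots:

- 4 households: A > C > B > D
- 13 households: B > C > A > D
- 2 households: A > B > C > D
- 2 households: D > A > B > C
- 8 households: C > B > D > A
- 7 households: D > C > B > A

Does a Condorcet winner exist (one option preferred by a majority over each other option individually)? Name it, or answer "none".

C

C vs A: 28–8 for C.
C vs B: 19–17 for C.
C vs D: 27–9 for C.
C beats every other option head-to-head.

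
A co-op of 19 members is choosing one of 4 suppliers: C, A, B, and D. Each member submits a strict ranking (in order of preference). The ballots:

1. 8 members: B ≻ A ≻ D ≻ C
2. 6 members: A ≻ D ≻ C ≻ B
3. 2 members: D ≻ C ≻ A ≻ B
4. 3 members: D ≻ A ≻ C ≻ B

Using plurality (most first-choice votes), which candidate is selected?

B

First-place votes: C 0, A 6, B 8, D 5.
B has the most first-place votes.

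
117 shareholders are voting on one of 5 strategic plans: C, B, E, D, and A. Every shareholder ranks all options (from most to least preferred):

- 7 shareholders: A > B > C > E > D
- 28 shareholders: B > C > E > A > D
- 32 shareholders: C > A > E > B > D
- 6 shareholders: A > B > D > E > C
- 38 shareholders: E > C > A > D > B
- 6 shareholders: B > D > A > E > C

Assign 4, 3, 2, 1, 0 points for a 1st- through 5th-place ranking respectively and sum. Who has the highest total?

C: 7·2 + 28·3 + 32·4 + 6·0 + 38·3 + 6·0 = 340
B: 7·3 + 28·4 + 32·1 + 6·3 + 38·0 + 6·4 = 207
E: 7·1 + 28·2 + 32·2 + 6·1 + 38·4 + 6·1 = 291
D: 7·0 + 28·0 + 32·0 + 6·2 + 38·1 + 6·3 = 68
A: 7·4 + 28·1 + 32·3 + 6·4 + 38·2 + 6·2 = 264
C has the highest Borda score (340).

C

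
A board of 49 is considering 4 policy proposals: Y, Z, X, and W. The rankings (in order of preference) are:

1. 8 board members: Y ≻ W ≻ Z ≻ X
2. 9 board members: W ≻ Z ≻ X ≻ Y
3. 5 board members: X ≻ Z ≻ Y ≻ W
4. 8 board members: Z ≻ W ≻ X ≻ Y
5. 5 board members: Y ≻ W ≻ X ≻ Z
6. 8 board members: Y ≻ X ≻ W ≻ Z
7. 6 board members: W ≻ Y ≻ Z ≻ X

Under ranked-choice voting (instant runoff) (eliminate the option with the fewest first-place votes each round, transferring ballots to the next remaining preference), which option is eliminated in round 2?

Round 1: Y 21, Z 8, X 5, W 15. Eliminate X.
Round 2: Y 21, Z 13, W 15. Eliminate Z.

Z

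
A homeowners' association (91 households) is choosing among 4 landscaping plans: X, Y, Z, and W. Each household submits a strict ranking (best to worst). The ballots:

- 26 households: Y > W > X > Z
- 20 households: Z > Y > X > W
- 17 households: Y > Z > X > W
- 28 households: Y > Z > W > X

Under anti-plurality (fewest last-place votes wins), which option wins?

Y

Last-place votes: X 28, Y 0, Z 26, W 37.
Y is ranked last by the fewest voters, so Y wins.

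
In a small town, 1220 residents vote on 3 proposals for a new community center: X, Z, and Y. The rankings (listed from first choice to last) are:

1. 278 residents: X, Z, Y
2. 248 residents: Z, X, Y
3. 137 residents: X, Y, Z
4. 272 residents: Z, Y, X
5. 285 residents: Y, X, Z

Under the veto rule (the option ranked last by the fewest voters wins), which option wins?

X

Last-place votes: X 272, Z 422, Y 526.
X is ranked last by the fewest voters, so X wins.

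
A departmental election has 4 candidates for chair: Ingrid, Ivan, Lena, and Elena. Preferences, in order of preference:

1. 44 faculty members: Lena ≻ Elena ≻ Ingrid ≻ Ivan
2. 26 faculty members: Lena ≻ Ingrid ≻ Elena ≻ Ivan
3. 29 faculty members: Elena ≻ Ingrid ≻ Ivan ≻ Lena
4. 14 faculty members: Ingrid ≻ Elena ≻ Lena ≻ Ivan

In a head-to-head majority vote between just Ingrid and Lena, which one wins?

Voters preferring Ingrid to Lena: 43; preferring Lena to Ingrid: 70.
Lena wins the head-to-head.

Lena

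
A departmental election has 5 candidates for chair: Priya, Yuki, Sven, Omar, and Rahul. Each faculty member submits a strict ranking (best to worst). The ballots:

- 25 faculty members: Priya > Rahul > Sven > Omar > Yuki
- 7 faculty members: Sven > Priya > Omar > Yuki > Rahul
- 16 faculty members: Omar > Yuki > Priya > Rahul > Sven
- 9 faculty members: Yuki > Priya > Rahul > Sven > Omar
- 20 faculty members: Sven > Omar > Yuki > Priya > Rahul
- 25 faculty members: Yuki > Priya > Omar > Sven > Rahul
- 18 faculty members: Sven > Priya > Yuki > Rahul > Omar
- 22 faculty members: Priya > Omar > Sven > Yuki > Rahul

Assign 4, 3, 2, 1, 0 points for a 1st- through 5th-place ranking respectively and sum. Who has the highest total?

Priya

Priya: 25·4 + 7·3 + 16·2 + 9·3 + 20·1 + 25·3 + 18·3 + 22·4 = 417
Yuki: 25·0 + 7·1 + 16·3 + 9·4 + 20·2 + 25·4 + 18·2 + 22·1 = 289
Sven: 25·2 + 7·4 + 16·0 + 9·1 + 20·4 + 25·1 + 18·4 + 22·2 = 308
Omar: 25·1 + 7·2 + 16·4 + 9·0 + 20·3 + 25·2 + 18·0 + 22·3 = 279
Rahul: 25·3 + 7·0 + 16·1 + 9·2 + 20·0 + 25·0 + 18·1 + 22·0 = 127
Priya has the highest Borda score (417).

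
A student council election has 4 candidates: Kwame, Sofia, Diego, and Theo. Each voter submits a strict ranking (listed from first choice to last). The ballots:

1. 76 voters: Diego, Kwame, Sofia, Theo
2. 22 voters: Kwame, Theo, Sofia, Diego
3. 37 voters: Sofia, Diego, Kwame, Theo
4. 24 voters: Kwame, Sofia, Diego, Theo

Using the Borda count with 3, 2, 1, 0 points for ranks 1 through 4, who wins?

Kwame

Kwame: 76·2 + 22·3 + 37·1 + 24·3 = 327
Sofia: 76·1 + 22·1 + 37·3 + 24·2 = 257
Diego: 76·3 + 22·0 + 37·2 + 24·1 = 326
Theo: 76·0 + 22·2 + 37·0 + 24·0 = 44
Kwame has the highest Borda score (327).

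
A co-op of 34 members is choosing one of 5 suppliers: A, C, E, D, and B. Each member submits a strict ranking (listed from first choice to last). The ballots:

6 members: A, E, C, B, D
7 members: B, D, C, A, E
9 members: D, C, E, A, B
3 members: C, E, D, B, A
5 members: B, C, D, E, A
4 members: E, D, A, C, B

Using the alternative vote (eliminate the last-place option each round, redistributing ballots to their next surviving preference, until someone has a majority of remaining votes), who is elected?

Round 1: A 6, C 3, E 4, D 9, B 12. Eliminate C.
Round 2: A 6, E 7, D 9, B 12. Eliminate A.
Round 3: E 13, D 9, B 12. Eliminate D.
Round 4: E 22, B 12. E has a majority.

E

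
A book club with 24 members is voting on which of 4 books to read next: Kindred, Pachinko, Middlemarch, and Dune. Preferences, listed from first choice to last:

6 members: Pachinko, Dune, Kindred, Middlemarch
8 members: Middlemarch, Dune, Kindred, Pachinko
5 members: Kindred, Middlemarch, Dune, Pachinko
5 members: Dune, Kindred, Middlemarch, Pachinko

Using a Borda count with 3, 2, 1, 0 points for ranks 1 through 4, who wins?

Kindred: 6·1 + 8·1 + 5·3 + 5·2 = 39
Pachinko: 6·3 + 8·0 + 5·0 + 5·0 = 18
Middlemarch: 6·0 + 8·3 + 5·2 + 5·1 = 39
Dune: 6·2 + 8·2 + 5·1 + 5·3 = 48
Dune has the highest Borda score (48).

Dune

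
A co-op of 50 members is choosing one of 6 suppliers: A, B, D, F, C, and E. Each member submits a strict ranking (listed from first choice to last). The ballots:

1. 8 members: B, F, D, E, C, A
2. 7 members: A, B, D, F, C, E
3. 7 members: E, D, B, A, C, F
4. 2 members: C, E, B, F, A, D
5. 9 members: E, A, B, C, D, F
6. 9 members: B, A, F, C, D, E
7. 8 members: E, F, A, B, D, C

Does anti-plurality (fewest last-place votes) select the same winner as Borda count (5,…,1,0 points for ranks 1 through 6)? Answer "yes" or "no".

Anti-plurality — last-place votes: A 8, B 0, D 2, F 16, C 8, E 16. Winner: B.
Borda — scores: A 147, B 183, D 99, F 109, C 68, E 144. Winner: B.
The two methods agree.

yes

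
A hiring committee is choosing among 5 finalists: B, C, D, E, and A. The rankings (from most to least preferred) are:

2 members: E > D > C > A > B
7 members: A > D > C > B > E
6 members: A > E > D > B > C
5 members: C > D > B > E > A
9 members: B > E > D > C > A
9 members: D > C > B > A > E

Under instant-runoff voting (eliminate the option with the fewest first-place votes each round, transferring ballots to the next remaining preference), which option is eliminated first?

E

Round 1: B 9, C 5, D 9, E 2, A 13. Eliminate E.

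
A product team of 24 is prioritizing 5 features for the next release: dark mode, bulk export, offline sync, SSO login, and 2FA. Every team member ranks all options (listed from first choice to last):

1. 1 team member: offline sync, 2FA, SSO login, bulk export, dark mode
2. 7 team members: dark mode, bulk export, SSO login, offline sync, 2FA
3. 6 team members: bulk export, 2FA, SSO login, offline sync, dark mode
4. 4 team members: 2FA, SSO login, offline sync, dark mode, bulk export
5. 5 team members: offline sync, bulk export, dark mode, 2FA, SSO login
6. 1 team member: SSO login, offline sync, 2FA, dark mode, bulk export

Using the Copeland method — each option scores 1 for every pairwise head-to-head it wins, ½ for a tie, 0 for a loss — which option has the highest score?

bulk export

dark mode: ties bulk export, SSO login, and 2FA; loses to offline sync → score 1.5.
bulk export: beats offline sync, SSO login, and 2FA; ties dark mode → score 3.5.
offline sync: beats dark mode and 2FA; loses to bulk export and SSO login → score 2.
SSO login: beats offline sync; ties dark mode; loses to bulk export and 2FA → score 1.5.
2FA: beats SSO login; ties dark mode; loses to bulk export and offline sync → score 1.5.
bulk export has the best pairwise record.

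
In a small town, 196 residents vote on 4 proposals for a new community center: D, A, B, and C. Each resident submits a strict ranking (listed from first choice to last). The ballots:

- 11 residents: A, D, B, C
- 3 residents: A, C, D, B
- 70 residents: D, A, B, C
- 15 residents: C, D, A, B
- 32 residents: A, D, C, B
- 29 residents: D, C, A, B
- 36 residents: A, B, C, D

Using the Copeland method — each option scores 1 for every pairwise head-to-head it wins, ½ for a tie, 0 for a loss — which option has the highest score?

D

D: beats A, B, and C → score 3.
A: beats B and C; loses to D → score 2.
B: beats C; loses to D and A → score 1.
C: loses to D, A, and B → score 0.
D has the best pairwise record.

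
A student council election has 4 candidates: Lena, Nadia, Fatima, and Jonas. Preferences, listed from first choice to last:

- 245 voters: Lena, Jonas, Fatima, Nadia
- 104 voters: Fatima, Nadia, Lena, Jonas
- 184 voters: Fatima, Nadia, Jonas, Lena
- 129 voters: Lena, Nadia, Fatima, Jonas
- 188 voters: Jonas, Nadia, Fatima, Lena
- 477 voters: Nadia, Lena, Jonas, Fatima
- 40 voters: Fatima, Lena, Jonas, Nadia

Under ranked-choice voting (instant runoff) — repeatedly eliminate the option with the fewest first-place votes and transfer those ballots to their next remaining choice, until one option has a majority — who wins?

Nadia

Round 1: Lena 374, Nadia 477, Fatima 328, Jonas 188. Eliminate Jonas.
Round 2: Lena 374, Nadia 665, Fatima 328. Eliminate Fatima.
Round 3: Lena 414, Nadia 953. Nadia has a majority.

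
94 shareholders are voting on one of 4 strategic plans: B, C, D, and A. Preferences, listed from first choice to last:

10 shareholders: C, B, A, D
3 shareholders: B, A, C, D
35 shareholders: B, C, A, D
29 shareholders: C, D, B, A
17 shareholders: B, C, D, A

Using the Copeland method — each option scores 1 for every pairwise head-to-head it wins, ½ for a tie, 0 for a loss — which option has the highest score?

B

B: beats C, D, and A → score 3.
C: beats D and A; loses to B → score 2.
D: loses to B, C, and A → score 0.
A: beats D; loses to B and C → score 1.
B has the best pairwise record.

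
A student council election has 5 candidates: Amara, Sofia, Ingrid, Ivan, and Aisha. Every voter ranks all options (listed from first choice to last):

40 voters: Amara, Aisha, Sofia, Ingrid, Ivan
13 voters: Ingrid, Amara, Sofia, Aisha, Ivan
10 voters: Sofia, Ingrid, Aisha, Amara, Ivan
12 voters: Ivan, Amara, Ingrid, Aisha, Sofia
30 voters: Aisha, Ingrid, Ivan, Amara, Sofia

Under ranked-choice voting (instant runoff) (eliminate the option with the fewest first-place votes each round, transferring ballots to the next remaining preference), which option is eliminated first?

Round 1: Amara 40, Sofia 10, Ingrid 13, Ivan 12, Aisha 30. Eliminate Sofia.

Sofia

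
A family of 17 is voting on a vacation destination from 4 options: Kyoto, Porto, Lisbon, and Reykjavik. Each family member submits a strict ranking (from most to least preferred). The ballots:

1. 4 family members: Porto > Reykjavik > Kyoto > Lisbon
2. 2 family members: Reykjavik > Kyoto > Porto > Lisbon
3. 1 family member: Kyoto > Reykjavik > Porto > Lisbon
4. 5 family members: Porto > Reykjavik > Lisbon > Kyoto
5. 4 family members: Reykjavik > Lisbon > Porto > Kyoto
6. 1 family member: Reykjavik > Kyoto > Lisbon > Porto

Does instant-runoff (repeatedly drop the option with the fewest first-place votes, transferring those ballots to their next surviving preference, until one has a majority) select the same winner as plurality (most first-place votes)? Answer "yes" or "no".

Instant-runoff — R1 Kyoto 1, Porto 9, Lisbon 0, Reykjavik 7 (Porto winner). Winner: Porto.
Plurality — first-place votes: Kyoto 1, Porto 9, Lisbon 0, Reykjavik 7. Winner: Porto.
The two methods agree.

yes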